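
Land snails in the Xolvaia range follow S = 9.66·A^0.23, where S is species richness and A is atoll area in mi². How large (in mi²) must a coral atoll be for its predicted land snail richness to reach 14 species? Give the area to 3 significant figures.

14 = 9.66 × A^0.23  ⇒  A^0.23 = 14/9.66 = 1.449
ln A = ln(1.449) / 0.23 = 0.3711 / 0.23 = 1.6133
A = e^1.6133 ≈ 5.019 mi²

5.02 mi²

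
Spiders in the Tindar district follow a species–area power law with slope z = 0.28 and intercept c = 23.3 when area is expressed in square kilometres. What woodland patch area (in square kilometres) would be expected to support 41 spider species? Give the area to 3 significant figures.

41 = 23.3 × A^0.28  ⇒  A^0.28 = 41/23.3 = 1.76
ln A = ln(1.76) / 0.28 = 0.5651 / 0.28 = 2.0183
A = e^2.0183 ≈ 7.525 square kilometres

7.53 square kilometres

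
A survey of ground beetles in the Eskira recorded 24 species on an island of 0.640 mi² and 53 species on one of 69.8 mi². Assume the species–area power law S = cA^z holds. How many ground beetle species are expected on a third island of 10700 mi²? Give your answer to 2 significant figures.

120

z = ln(53/24) / ln(69.8/0.64) = 0.7922 / 4.6919 = 0.1689
c = 24 / 0.64^0.1689 = 24 / 0.9274 = 25.88
S₃ = 25.88 × 10700^0.1689 = 25.88 × 4.79 ≈ 124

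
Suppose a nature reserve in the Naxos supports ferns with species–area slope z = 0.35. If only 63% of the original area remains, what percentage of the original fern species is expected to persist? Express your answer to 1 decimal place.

85.1%

S_new/S_old = (A_new/A_old)^z = 0.63^0.35
= exp(0.35 × ln 0.63) = exp(0.35 × -0.4620) = exp(-0.1617) ≈ 0.8507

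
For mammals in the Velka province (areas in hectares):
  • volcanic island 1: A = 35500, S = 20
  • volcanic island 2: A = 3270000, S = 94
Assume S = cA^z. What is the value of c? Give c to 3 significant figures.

0.555

z = ln(S₂/S₁) / ln(A₂/A₁) = ln(94/20) / ln(3270000/35500) = 1.5476 / 4.5230 = 0.3422
c = S₁ / A₁^z = 20 / 35500^0.3422 = 20 / 36.05 = 0.5548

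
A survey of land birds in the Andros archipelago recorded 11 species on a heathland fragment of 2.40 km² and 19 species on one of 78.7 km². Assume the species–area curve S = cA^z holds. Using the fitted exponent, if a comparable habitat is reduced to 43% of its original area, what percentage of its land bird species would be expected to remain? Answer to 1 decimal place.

z = ln(19/11) / ln(78.7/2.4) = 0.5465 / 3.4902 = 0.1566
S_new/S_old = (A_new/A_old)^z = 0.43^0.1566 = exp(0.1566 × -0.8440) = 0.8762

87.6%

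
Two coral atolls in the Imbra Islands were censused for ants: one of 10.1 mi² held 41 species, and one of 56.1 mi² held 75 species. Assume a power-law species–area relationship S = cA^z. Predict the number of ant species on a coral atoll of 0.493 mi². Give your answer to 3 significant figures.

14.2

z = ln(75/41) / ln(56.1/10.1) = 0.6039 / 1.7146 = 0.3522
c = 41 / 10.1^0.3522 = 41 / 2.258 = 18.16
S₃ = 18.16 × 0.493^0.3522 = 18.16 × 0.7795 ≈ 14.15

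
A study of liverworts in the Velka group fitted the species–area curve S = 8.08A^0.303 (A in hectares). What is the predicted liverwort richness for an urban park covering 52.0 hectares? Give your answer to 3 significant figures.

S = 8.08 × 52^0.303
ln S = ln 8.08 + 0.303 × ln 52 = 2.0894 + 0.303 × 3.9512 = 3.2866
S = e^3.2866 ≈ 26.75

26.8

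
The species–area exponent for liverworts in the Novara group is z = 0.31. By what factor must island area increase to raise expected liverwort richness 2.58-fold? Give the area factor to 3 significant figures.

21.3

(A₂/A₁)^0.31 = 2.58, so A₂/A₁ = 2.58^(1/0.31) = 2.58^3.226
ln(A₂/A₁) = ln 2.58 / 0.31 = 0.9478 / 0.31 = 3.0574
A₂/A₁ = e^3.0574 ≈ 21.27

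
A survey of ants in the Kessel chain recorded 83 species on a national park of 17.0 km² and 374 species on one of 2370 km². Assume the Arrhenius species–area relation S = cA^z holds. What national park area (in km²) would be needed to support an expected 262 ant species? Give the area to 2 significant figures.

z = ln(374/83) / ln(2370/17) = 1.5054 / 4.9374 = 0.3049
c = 83 / 17^0.3049 = 83 / 2.372 = 34.99
A = (262/34.99)^(1/0.3049) ⇒ ln A = ln(7.488)/0.3049 = 6.6033
A = e^6.6033 ≈ 737.6 km²

740 km²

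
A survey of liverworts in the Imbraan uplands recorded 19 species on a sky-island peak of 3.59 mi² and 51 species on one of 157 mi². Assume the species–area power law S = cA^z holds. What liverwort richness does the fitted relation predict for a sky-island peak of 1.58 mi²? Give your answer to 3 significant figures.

z = ln(51/19) / ln(157/3.59) = 0.9874 / 3.7781 = 0.2613
c = 19 / 3.59^0.2613 = 19 / 1.397 = 13.6
S₃ = 13.6 × 1.58^0.2613 = 13.6 × 1.127 ≈ 15.33

15.3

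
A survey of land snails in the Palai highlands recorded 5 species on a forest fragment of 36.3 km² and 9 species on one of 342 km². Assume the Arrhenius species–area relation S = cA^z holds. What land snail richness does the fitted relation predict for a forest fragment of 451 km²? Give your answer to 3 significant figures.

9.68

z = ln(9/5) / ln(342/36.3) = 0.5878 / 2.2430 = 0.2621
c = 5 / 36.3^0.2621 = 5 / 2.563 = 1.951
S₃ = 1.951 × 451^0.2621 = 1.951 × 4.961 ≈ 9.677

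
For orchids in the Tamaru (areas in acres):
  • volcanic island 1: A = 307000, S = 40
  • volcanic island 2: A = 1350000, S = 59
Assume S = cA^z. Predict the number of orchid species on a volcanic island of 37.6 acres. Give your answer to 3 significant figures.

z = ln(59/40) / ln(1350000/307000) = 0.3887 / 1.4810 = 0.2624
c = 40 / 307000^0.2624 = 40 / 27.54 = 1.452
S₃ = 1.452 × 37.6^0.2624 = 1.452 × 2.59 ≈ 3.762

3.76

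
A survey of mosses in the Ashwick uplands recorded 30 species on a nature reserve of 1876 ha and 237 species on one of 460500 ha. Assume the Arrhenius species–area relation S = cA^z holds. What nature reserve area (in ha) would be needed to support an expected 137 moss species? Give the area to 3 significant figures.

z = ln(237/30) / ln(460500/1876) = 2.0669 / 5.5032 = 0.3756
c = 30 / 1876^0.3756 = 30 / 16.96 = 1.769
A = (137/1.769)^(1/0.3756) ⇒ ln A = ln(77.44)/0.3756 = 11.5808
A = e^11.5808 ≈ 107020 ha

107000 ha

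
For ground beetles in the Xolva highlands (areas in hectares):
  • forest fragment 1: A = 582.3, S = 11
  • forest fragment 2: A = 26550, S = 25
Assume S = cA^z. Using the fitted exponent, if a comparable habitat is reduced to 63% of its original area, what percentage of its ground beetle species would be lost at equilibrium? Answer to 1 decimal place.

9.5%

z = ln(25/11) / ln(26550/582.3) = 0.8210 / 3.8198 = 0.2149
S_new/S_old = (A_new/A_old)^z = 0.63^0.2149 = exp(0.2149 × -0.4620) = 0.9055
Fraction lost = 1 − 0.9055 = 0.09453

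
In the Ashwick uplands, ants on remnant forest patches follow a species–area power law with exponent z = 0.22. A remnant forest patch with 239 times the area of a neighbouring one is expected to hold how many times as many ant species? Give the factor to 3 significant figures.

S₂/S₁ = (A₂/A₁)^z = 239^0.22
ln(S₂/S₁) = 0.22 × ln 239 = 0.22 × 5.4765 = 1.2048
S₂/S₁ = e^1.2048 ≈ 3.336

3.34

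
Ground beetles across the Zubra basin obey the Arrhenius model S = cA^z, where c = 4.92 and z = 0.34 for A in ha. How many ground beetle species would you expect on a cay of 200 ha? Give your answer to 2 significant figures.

30

S = 4.92 × 200^0.34 = 4.92 × 6.058 ≈ 29.81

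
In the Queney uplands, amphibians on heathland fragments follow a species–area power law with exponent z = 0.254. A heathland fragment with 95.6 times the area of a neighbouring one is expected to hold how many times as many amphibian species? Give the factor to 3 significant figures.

3.18

S₂/S₁ = (A₂/A₁)^z = 95.6^0.254
ln(S₂/S₁) = 0.254 × ln 95.6 = 0.254 × 4.5602 = 1.1583
S₂/S₁ = e^1.1583 ≈ 3.184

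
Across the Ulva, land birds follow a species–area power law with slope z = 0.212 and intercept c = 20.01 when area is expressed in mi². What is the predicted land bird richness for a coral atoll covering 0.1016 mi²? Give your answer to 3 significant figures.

S = 20.01 × 0.1016^0.212
ln S = ln 20.01 + 0.212 × ln 0.1016 = 2.9962 + 0.212 × -2.2867 = 2.5114
S = e^2.5114 ≈ 12.32

12.3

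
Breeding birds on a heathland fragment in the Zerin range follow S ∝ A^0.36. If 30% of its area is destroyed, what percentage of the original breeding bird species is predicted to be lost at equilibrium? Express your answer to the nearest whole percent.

12%

S_new/S_old = (A_new/A_old)^z = 0.7^0.36
= exp(0.36 × ln 0.7) = exp(0.36 × -0.3567) = exp(-0.1284) ≈ 0.8795
Fraction lost = 1 − 0.8795 = 0.1205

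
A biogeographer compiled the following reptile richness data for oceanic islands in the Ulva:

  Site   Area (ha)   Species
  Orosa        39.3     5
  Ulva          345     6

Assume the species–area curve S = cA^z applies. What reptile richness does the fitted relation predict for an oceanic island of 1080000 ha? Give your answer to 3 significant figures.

11.8

z = ln(6/5) / ln(345/39.3) = 0.1823 / 2.1723 = 0.0839
c = 5 / 39.3^0.0839 = 5 / 1.361 = 3.674
S₃ = 3.674 × 1080000^0.0839 = 3.674 × 3.209 ≈ 11.79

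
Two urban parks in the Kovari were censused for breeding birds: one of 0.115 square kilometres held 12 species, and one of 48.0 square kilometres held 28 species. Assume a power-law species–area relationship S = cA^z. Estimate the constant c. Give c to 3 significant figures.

z = ln(S₂/S₁) / ln(A₂/A₁) = ln(28/12) / ln(48/0.115) = 0.8473 / 6.0340 = 0.1404
c = S₁ / A₁^z = 12 / 0.115^0.1404 = 12 / 0.7381 = 16.26

16.3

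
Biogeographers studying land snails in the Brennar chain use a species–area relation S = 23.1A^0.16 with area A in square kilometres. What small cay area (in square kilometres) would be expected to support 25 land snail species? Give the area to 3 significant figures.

1.64 square kilometres

25 = 23.1 × A^0.16  ⇒  A^0.16 = 25/23.1 = 1.082
ln A = ln(1.082) / 0.16 = 0.0790 / 0.16 = 0.4940
A = e^0.4940 ≈ 1.639 square kilometres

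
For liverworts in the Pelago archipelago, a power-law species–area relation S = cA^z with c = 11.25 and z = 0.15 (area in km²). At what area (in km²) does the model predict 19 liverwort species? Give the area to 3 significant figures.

32.9 km²

19 = 11.25 × A^0.15  ⇒  A^0.15 = 19/11.25 = 1.689
ln A = ln(1.689) / 0.15 = 0.5241 / 0.15 = 3.4938
A = e^3.4938 ≈ 32.91 km²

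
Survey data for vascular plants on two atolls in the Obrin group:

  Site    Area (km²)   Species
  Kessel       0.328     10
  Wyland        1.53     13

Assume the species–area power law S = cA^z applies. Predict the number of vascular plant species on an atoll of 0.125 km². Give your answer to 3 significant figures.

8.48

z = ln(13/10) / ln(1.53/0.328) = 0.2624 / 1.5400 = 0.1704
c = 10 / 0.328^0.1704 = 10 / 0.827 = 12.09
S₃ = 12.09 × 0.125^0.1704 = 12.09 × 0.7017 ≈ 8.484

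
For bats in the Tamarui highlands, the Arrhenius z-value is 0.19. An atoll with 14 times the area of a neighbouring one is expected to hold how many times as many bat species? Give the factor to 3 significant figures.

S₂/S₁ = (A₂/A₁)^z = 14^0.19
ln(S₂/S₁) = 0.19 × ln 14 = 0.19 × 2.6391 = 0.5014
S₂/S₁ = e^0.5014 ≈ 1.651

1.65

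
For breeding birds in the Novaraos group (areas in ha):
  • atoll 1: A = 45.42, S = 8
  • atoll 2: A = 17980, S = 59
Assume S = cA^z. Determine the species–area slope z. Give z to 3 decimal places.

0.334

Taking logs: ln S = ln c + z ln A, so z = (ln S₂ − ln S₁)/(ln A₂ − ln A₁).
z = ln(59/8) / ln(17980/45.42) = ln(7.375) / ln(395.9) = 1.9981 / 5.9811 = 0.3341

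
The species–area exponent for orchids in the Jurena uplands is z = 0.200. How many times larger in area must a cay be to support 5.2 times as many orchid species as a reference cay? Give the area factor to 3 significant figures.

3800

(A₂/A₁)^0.2 = 5.2, so A₂/A₁ = 5.2^(1/0.2) = 5.2^5
ln(A₂/A₁) = ln 5.2 / 0.2 = 1.6487 / 0.2 = 8.2433
A₂/A₁ = e^8.2433 ≈ 3802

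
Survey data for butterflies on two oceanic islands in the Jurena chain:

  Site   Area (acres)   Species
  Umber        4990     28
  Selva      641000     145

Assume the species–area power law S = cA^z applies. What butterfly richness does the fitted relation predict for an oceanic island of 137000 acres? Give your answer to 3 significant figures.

86.0

z = ln(145/28) / ln(641000/4990) = 1.6445 / 4.8556 = 0.3387
c = 28 / 4990^0.3387 = 28 / 17.89 = 1.566
S₃ = 1.566 × 137000^0.3387 = 1.566 × 54.92 ≈ 85.98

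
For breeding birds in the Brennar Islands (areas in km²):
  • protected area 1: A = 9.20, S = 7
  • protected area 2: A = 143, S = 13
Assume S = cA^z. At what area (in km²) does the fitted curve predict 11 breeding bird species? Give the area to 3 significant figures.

68.2 km²

z = ln(13/7) / ln(143/9.2) = 0.6190 / 2.7436 = 0.2256
c = 7 / 9.2^0.2256 = 7 / 1.65 = 4.243
A = (11/4.243)^(1/0.2256) ⇒ ln A = ln(2.593)/0.2256 = 4.2224
A = e^4.2224 ≈ 68.2 km²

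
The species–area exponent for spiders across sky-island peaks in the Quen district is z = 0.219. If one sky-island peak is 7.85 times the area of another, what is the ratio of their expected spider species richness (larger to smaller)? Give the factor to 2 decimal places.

S₂/S₁ = (A₂/A₁)^z = 7.85^0.219
ln(S₂/S₁) = 0.219 × ln 7.85 = 0.219 × 2.0605 = 0.4513
S₂/S₁ = e^0.4513 ≈ 1.57

1.57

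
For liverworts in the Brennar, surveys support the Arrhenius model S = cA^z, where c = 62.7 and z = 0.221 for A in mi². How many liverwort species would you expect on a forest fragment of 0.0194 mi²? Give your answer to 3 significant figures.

26.2

S = 62.7 × 0.0194^0.221
ln S = ln 62.7 + 0.221 × ln 0.0194 = 4.1384 + 0.221 × -3.9425 = 3.2671
S = e^3.2671 ≈ 26.23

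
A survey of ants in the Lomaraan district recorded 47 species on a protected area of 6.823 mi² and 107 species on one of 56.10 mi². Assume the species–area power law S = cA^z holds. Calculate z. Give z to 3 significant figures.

0.390

Taking logs: ln S = ln c + z ln A, so z = (ln S₂ − ln S₁)/(ln A₂ − ln A₁).
z = ln(107/47) / ln(56.1/6.823) = ln(2.277) / ln(8.222) = 0.8227 / 2.1068 = 0.3905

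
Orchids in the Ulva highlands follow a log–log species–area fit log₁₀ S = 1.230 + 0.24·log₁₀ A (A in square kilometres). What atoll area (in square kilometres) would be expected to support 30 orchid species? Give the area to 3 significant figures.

30 = 16.98 × A^0.24  ⇒  A^0.24 = 30/16.98 = 1.767
ln A = ln(1.767) / 0.24 = 0.5690 / 0.24 = 2.3709
A = e^2.3709 ≈ 10.71 square kilometres

10.7 square kilometres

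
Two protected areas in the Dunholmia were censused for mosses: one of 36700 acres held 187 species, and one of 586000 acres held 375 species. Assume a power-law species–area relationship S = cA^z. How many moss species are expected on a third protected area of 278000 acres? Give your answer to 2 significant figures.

z = ln(375/187) / ln(586000/36700) = 0.6958 / 2.7705 = 0.2511
c = 187 / 36700^0.2511 = 187 / 14.01 = 13.35
S₃ = 13.35 × 278000^0.2511 = 13.35 × 23.3 ≈ 311

310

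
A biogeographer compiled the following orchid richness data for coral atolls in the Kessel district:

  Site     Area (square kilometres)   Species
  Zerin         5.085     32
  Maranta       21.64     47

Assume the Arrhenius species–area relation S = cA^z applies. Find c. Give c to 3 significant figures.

20.8

z = ln(S₂/S₁) / ln(A₂/A₁) = ln(47/32) / ln(21.64/5.085) = 0.3844 / 1.4482 = 0.2654
c = S₁ / A₁^z = 32 / 5.085^0.2654 = 32 / 1.54 = 20.78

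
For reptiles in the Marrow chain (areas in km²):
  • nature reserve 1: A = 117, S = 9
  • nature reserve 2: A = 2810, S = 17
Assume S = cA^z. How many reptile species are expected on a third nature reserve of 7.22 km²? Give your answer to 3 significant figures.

z = ln(17/9) / ln(2810/117) = 0.6360 / 3.1788 = 0.2001
c = 9 / 117^0.2001 = 9 / 2.593 = 3.471
S₃ = 3.471 × 7.22^0.2001 = 3.471 × 1.485 ≈ 5.155

5.15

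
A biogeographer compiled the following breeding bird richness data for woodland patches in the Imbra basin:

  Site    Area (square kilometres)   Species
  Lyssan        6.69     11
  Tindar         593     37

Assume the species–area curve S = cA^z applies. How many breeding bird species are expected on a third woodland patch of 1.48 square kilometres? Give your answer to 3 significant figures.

7.31

z = ln(37/11) / ln(593/6.69) = 1.2130 / 4.4846 = 0.2705
c = 11 / 6.69^0.2705 = 11 / 1.672 = 6.578
S₃ = 6.578 × 1.48^0.2705 = 6.578 × 1.112 ≈ 7.314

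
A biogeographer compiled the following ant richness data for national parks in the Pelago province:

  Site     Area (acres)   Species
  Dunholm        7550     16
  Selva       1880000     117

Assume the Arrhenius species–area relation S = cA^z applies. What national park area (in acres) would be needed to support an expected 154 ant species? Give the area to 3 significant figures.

z = ln(117/16) / ln(1880000/7550) = 1.9896 / 5.5175 = 0.3606
c = 16 / 7550^0.3606 = 16 / 25.03 = 0.6394
A = (154/0.6394)^(1/0.3606) ⇒ ln A = ln(240.9)/0.3606 = 15.2088
A = e^15.2088 ≈ 4028051 acres

4030000 acres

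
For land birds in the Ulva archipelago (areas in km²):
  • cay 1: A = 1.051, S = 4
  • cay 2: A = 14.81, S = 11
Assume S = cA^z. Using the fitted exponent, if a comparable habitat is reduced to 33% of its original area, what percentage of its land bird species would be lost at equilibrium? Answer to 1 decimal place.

34.6%

z = ln(11/4) / ln(14.81/1.051) = 1.0116 / 2.6456 = 0.3824
S_new/S_old = (A_new/A_old)^z = 0.33^0.3824 = exp(0.3824 × -1.1087) = 0.6545
Fraction lost = 1 − 0.6545 = 0.3455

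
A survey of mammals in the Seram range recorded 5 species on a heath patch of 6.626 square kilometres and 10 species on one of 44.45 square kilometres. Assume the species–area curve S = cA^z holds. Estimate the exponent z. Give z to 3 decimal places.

Taking logs: ln S = ln c + z ln A, so z = (ln S₂ − ln S₁)/(ln A₂ − ln A₁).
z = ln(10/5) / ln(44.45/6.626) = ln(2) / ln(6.708) = 0.6931 / 1.9034 = 0.3642

0.364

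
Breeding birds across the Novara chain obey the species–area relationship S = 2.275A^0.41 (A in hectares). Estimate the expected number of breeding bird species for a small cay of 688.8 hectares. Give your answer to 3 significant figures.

33.2

S = 2.275 × 688.8^0.41
ln S = ln 2.275 + 0.41 × ln 688.8 = 0.8220 + 0.41 × 6.5350 = 3.5013
S = e^3.5013 ≈ 33.16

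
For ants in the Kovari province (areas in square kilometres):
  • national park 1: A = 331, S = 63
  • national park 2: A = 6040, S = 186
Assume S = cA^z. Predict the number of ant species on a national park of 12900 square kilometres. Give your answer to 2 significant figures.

250

z = ln(186/63) / ln(6040/331) = 1.0826 / 2.9040 = 0.3728
c = 63 / 331^0.3728 = 63 / 8.697 = 7.244
S₃ = 7.244 × 12900^0.3728 = 7.244 × 34.07 ≈ 246.8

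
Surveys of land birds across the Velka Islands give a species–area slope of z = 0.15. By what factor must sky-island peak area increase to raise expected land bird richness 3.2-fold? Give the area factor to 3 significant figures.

(A₂/A₁)^0.15 = 3.2, so A₂/A₁ = 3.2^(1/0.15) = 3.2^6.667
ln(A₂/A₁) = ln 3.2 / 0.15 = 1.1632 / 0.15 = 7.7543
A₂/A₁ = e^7.7543 ≈ 2332

2330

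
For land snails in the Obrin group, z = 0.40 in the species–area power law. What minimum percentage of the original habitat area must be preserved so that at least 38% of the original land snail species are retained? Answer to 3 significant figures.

Need (A_new/A_old)^0.4 = 0.38, so A_new/A_old = 0.38^(1/0.4) = 0.38^2.5
ln(A_new/A_old) = ln 0.38 / 0.4 = -0.9676 / 0.4 = -2.4190
A_new/A_old = e^-2.4190 ≈ 0.08901

8.90%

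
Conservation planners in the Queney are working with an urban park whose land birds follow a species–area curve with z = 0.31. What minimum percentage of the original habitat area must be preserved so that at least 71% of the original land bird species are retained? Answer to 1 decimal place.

33.1%

Need (A_new/A_old)^0.31 = 0.71, so A_new/A_old = 0.71^(1/0.31) = 0.71^3.226
ln(A_new/A_old) = ln 0.71 / 0.31 = -0.3425 / 0.31 = -1.1048
A_new/A_old = e^-1.1048 ≈ 0.3313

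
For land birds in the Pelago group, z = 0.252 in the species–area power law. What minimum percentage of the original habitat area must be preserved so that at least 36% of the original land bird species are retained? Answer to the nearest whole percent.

2%

Need (A_new/A_old)^0.252 = 0.36, so A_new/A_old = 0.36^(1/0.252) = 0.36^3.968
ln(A_new/A_old) = ln 0.36 / 0.252 = -1.0217 / 0.252 = -4.0542
A_new/A_old = e^-4.0542 ≈ 0.01735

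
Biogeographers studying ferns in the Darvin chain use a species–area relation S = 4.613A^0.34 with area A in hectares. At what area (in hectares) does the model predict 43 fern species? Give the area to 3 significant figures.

710 hectares

43 = 4.613 × A^0.34  ⇒  A^0.34 = 43/4.613 = 9.321
ln A = ln(9.321) / 0.34 = 2.2323 / 0.34 = 6.5657
A = e^6.5657 ≈ 710.3 hectares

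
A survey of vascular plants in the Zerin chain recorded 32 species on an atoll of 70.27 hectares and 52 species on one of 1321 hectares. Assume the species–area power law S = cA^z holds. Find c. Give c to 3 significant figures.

z = ln(S₂/S₁) / ln(A₂/A₁) = ln(52/32) / ln(1321/70.27) = 0.4855 / 2.9338 = 0.1655
c = S₁ / A₁^z = 32 / 70.27^0.1655 = 32 / 2.021 = 15.83

15.8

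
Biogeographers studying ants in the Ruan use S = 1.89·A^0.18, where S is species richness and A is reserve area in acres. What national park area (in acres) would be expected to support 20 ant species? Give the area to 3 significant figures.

20 = 1.89 × A^0.18  ⇒  A^0.18 = 20/1.89 = 10.58
ln A = ln(10.58) / 0.18 = 2.3592 / 0.18 = 13.1064
A = e^13.1064 ≈ 492091 acres

492000 acres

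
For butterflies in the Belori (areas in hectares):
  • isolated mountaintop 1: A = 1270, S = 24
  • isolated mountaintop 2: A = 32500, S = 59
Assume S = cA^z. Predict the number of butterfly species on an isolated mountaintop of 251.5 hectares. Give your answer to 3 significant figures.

15.3

z = ln(59/24) / ln(32500/1270) = 0.8995 / 3.2422 = 0.2774
c = 24 / 1270^0.2774 = 24 / 7.262 = 3.305
S₃ = 3.305 × 251.5^0.2774 = 3.305 × 4.634 ≈ 15.31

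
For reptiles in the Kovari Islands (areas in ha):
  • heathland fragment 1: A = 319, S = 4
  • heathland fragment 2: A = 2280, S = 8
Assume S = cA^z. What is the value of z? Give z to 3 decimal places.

Taking logs: ln S = ln c + z ln A, so z = (ln S₂ − ln S₁)/(ln A₂ − ln A₁).
z = ln(8/4) / ln(2280/319) = ln(2) / ln(7.147) = 0.6931 / 1.9667 = 0.3524

0.352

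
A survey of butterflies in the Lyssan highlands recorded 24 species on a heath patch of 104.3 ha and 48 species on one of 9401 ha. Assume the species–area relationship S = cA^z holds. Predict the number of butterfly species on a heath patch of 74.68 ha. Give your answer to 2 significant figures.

23

z = ln(48/24) / ln(9401/104.3) = 0.6931 / 4.5013 = 0.1540
c = 24 / 104.3^0.1540 = 24 / 2.045 = 11.73
S₃ = 11.73 × 74.68^0.1540 = 11.73 × 1.943 ≈ 22.8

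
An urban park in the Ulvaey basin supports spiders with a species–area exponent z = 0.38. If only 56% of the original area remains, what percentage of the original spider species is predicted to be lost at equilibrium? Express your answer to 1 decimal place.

19.8%

S_new/S_old = (A_new/A_old)^z = 0.56^0.38
= exp(0.38 × ln 0.56) = exp(0.38 × -0.5798) = exp(-0.2203) ≈ 0.8023
Fraction lost = 1 − 0.8023 = 0.1977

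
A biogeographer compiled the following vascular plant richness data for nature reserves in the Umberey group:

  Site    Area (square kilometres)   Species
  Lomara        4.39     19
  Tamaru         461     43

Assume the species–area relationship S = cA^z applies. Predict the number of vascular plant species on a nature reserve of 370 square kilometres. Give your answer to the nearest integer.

z = ln(43/19) / ln(461/4.39) = 0.8168 / 4.6541 = 0.1755
c = 19 / 4.39^0.1755 = 19 / 1.296 = 14.66
S₃ = 14.66 × 370^0.1755 = 14.66 × 2.823 ≈ 41.37

41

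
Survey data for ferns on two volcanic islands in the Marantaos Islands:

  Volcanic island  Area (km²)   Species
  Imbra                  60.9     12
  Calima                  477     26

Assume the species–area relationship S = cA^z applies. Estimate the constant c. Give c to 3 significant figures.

z = ln(S₂/S₁) / ln(A₂/A₁) = ln(26/12) / ln(477/60.9) = 0.7732 / 2.0583 = 0.3756
c = S₁ / A₁^z = 12 / 60.9^0.3756 = 12 / 4.682 = 2.563

2.56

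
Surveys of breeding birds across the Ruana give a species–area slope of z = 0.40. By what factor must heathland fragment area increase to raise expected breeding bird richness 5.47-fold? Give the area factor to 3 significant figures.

(A₂/A₁)^0.4 = 5.47, so A₂/A₁ = 5.47^(1/0.4) = 5.47^2.5
ln(A₂/A₁) = ln 5.47 / 0.4 = 1.6993 / 0.4 = 4.2482
A₂/A₁ = e^4.2482 ≈ 69.98

70.0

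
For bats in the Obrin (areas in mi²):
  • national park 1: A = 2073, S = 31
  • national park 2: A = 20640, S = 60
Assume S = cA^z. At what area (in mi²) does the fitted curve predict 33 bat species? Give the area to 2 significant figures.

z = ln(60/31) / ln(20640/2073) = 0.6604 / 2.2982 = 0.2873
c = 31 / 2073^0.2873 = 31 / 8.974 = 3.455
A = (33/3.455)^(1/0.2873) ⇒ ln A = ln(9.553)/0.2873 = 7.8543
A = e^7.8543 ≈ 2577 mi²

2600 mi²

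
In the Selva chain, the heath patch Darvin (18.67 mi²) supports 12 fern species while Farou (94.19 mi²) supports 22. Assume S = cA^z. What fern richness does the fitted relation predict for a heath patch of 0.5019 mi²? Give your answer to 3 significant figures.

3.10

z = ln(22/12) / ln(94.19/18.67) = 0.6061 / 1.6184 = 0.3745
c = 12 / 18.67^0.3745 = 12 / 2.993 = 4.01
S₃ = 4.01 × 0.5019^0.3745 = 4.01 × 0.7725 ≈ 3.097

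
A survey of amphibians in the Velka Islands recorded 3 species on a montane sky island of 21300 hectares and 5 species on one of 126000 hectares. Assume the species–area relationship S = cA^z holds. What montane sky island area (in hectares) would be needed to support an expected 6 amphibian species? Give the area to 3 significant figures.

238000 hectares

z = ln(5/3) / ln(126000/21300) = 0.5108 / 1.7776 = 0.2874
c = 3 / 21300^0.2874 = 3 / 17.53 = 0.1711
A = (6/0.1711)^(1/0.2874) ⇒ ln A = ln(35.07)/0.2874 = 12.3785
A = e^12.3785 ≈ 237633 hectares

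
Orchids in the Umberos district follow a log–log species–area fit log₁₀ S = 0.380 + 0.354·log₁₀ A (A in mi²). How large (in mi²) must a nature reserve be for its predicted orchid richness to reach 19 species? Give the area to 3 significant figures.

19 = 2.399 × A^0.354  ⇒  A^0.354 = 19/2.399 = 7.921
ln A = ln(7.921) / 0.354 = 2.0695 / 0.354 = 5.8459
A = e^5.8459 ≈ 345.8 mi²

346 mi²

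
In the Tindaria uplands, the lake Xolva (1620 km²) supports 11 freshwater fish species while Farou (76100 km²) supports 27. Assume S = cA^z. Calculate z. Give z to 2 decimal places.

0.23

Taking logs: ln S = ln c + z ln A, so z = (ln S₂ − ln S₁)/(ln A₂ − ln A₁).
z = ln(27/11) / ln(76100/1620) = ln(2.455) / ln(46.98) = 0.8979 / 3.8496 = 0.2333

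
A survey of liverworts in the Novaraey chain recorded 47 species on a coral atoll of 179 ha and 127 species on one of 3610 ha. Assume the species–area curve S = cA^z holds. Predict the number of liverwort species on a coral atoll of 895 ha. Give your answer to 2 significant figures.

z = ln(127/47) / ln(3610/179) = 0.9940 / 3.0041 = 0.3309
c = 47 / 179^0.3309 = 47 / 5.565 = 8.446
S₃ = 8.446 × 895^0.3309 = 8.446 × 9.479 ≈ 80.05

80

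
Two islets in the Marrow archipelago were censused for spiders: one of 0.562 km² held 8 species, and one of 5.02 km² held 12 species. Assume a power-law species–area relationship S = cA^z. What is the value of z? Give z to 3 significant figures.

Taking logs: ln S = ln c + z ln A, so z = (ln S₂ − ln S₁)/(ln A₂ − ln A₁).
z = ln(12/8) / ln(5.02/0.562) = ln(1.5) / ln(8.932) = 0.4055 / 2.1897 = 0.1852

0.185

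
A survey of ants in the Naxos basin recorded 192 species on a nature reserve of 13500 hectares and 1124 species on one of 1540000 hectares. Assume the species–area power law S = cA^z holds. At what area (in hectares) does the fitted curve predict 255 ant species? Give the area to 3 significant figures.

z = ln(1124/192) / ln(1540000/13500) = 1.7672 / 4.7368 = 0.3731
c = 192 / 13500^0.3731 = 192 / 34.74 = 5.526
A = (255/5.526)^(1/0.3731) ⇒ ln A = ln(46.14)/0.3731 = 10.2711
A = e^10.2711 ≈ 28885 hectares

28900 hectares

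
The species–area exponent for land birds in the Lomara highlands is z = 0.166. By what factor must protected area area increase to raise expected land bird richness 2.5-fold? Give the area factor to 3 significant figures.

250

(A₂/A₁)^0.166 = 2.5, so A₂/A₁ = 2.5^(1/0.166) = 2.5^6.024
ln(A₂/A₁) = ln 2.5 / 0.166 = 0.9163 / 0.166 = 5.5198
A₂/A₁ = e^5.5198 ≈ 249.6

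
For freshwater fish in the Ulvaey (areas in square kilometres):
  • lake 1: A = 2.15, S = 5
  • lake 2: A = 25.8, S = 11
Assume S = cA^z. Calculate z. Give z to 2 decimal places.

0.32

Taking logs: ln S = ln c + z ln A, so z = (ln S₂ − ln S₁)/(ln A₂ − ln A₁).
z = ln(11/5) / ln(25.8/2.15) = ln(2.2) / ln(12) = 0.7885 / 2.4849 = 0.3173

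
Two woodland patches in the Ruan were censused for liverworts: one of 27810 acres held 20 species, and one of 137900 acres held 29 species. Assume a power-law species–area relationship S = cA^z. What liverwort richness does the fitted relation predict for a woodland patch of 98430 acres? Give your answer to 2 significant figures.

27

z = ln(29/20) / ln(137900/27810) = 0.3716 / 1.6011 = 0.2321
c = 20 / 27810^0.2321 = 20 / 10.75 = 1.861
S₃ = 1.861 × 98430^0.2321 = 1.861 × 14.41 ≈ 26.82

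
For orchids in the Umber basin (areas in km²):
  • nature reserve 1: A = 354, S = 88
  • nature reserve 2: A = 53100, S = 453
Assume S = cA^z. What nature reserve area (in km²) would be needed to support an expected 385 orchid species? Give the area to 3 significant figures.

z = ln(453/88) / ln(53100/354) = 1.6386 / 5.0106 = 0.3270
c = 88 / 354^0.3270 = 88 / 6.817 = 12.91
A = (385/12.91)^(1/0.3270) ⇒ ln A = ln(29.82)/0.3270 = 10.3826
A = e^10.3826 ≈ 32291 km²

32300 km²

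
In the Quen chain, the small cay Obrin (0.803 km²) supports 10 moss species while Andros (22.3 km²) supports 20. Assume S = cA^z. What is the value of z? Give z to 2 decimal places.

Taking logs: ln S = ln c + z ln A, so z = (ln S₂ − ln S₁)/(ln A₂ − ln A₁).
z = ln(20/10) / ln(22.3/0.803) = ln(2) / ln(27.77) = 0.6931 / 3.3240 = 0.2085

0.21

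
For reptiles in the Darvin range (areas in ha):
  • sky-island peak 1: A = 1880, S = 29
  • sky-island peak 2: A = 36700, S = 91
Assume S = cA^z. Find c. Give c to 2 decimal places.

1.59

z = ln(S₂/S₁) / ln(A₂/A₁) = ln(91/29) / ln(36700/1880) = 1.1436 / 2.9715 = 0.3848
c = S₁ / A₁^z = 29 / 1880^0.3848 = 29 / 18.2 = 1.594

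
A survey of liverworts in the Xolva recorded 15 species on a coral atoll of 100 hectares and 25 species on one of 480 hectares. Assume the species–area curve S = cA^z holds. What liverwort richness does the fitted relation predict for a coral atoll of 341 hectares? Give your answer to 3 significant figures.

22.4

z = ln(25/15) / ln(480/100) = 0.5108 / 1.5686 = 0.3257
c = 15 / 100^0.3257 = 15 / 4.48 = 3.348
S₃ = 3.348 × 341^0.3257 = 3.348 × 6.68 ≈ 22.37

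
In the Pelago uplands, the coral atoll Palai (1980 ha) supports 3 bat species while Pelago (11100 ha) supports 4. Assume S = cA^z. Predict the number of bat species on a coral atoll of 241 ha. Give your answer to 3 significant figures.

2.11

z = ln(4/3) / ln(11100/1980) = 0.2877 / 1.7238 = 0.1669
c = 3 / 1980^0.1669 = 3 / 3.549 = 0.8452
S₃ = 0.8452 × 241^0.1669 = 0.8452 × 2.498 ≈ 2.111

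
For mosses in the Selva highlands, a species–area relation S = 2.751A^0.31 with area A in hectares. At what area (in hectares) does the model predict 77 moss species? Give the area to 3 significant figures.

77 = 2.751 × A^0.31  ⇒  A^0.31 = 77/2.751 = 27.99
ln A = ln(27.99) / 0.31 = 3.3318 / 0.31 = 10.7479
A = e^10.7479 ≈ 46531 hectares

46500 hectares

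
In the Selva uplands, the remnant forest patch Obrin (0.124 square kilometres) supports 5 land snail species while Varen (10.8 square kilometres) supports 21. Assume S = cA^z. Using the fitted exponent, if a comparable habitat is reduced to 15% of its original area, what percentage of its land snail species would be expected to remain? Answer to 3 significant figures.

z = ln(21/5) / ln(10.8/0.124) = 1.4351 / 4.4670 = 0.3213
S_new/S_old = (A_new/A_old)^z = 0.15^0.3213 = exp(0.3213 × -1.8971) = 0.5436

54.4%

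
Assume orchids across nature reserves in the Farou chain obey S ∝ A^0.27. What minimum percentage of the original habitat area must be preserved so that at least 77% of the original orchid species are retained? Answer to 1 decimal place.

Need (A_new/A_old)^0.27 = 0.77, so A_new/A_old = 0.77^(1/0.27) = 0.77^3.704
ln(A_new/A_old) = ln 0.77 / 0.27 = -0.2614 / 0.27 = -0.9680
A_new/A_old = e^-0.9680 ≈ 0.3798

38.0%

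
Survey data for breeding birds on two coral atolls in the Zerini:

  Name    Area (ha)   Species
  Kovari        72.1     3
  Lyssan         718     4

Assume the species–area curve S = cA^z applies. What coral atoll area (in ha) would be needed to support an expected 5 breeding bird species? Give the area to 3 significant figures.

4270 ha

z = ln(4/3) / ln(718/72.1) = 0.2877 / 2.2984 = 0.1252
c = 3 / 72.1^0.1252 = 3 / 1.708 = 1.756
A = (5/1.756)^(1/0.1252) ⇒ ln A = ln(2.847)/0.1252 = 8.3593
A = e^8.3593 ≈ 4270 ha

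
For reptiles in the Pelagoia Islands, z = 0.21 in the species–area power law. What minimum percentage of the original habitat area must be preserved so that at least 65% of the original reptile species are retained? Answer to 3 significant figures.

12.9%

Need (A_new/A_old)^0.21 = 0.65, so A_new/A_old = 0.65^(1/0.21) = 0.65^4.762
ln(A_new/A_old) = ln 0.65 / 0.21 = -0.4308 / 0.21 = -2.0513
A_new/A_old = e^-2.0513 ≈ 0.1286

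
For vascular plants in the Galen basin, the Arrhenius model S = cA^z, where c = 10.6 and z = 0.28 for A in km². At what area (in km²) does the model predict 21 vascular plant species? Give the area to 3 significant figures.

21 = 10.6 × A^0.28  ⇒  A^0.28 = 21/10.6 = 1.981
ln A = ln(1.981) / 0.28 = 0.6837 / 0.28 = 2.4417
A = e^2.4417 ≈ 11.49 km²

11.5 km²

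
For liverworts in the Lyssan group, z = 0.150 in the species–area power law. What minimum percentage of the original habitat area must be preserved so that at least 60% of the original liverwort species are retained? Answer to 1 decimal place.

3.3%

Need (A_new/A_old)^0.15 = 0.6, so A_new/A_old = 0.6^(1/0.15) = 0.6^6.667
ln(A_new/A_old) = ln 0.6 / 0.15 = -0.5108 / 0.15 = -3.4055
A_new/A_old = e^-3.4055 ≈ 0.03319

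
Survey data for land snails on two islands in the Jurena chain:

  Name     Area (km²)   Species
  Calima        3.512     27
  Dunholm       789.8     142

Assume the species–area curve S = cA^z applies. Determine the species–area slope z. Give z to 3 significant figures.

Taking logs: ln S = ln c + z ln A, so z = (ln S₂ − ln S₁)/(ln A₂ − ln A₁).
z = ln(142/27) / ln(789.8/3.512) = ln(5.259) / ln(224.9) = 1.6600 / 5.4156 = 0.3065

0.307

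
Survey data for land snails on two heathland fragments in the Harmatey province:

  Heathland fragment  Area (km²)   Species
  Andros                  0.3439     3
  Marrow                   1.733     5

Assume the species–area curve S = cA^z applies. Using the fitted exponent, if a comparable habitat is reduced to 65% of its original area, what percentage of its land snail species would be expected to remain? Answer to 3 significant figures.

z = ln(5/3) / ln(1.733/0.3439) = 0.5108 / 1.6173 = 0.3159
S_new/S_old = (A_new/A_old)^z = 0.65^0.3159 = exp(0.3159 × -0.4308) = 0.8728

87.3%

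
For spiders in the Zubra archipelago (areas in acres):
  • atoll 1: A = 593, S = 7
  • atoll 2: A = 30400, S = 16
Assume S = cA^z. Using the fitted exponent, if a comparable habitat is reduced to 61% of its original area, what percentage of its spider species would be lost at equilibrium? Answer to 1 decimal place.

z = ln(16/7) / ln(30400/593) = 0.8267 / 3.9370 = 0.2100
S_new/S_old = (A_new/A_old)^z = 0.61^0.2100 = exp(0.2100 × -0.4943) = 0.9014
Fraction lost = 1 − 0.9014 = 0.09859

9.9%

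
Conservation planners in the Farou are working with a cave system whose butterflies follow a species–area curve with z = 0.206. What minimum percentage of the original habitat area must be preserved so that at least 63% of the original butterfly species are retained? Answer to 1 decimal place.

Need (A_new/A_old)^0.206 = 0.63, so A_new/A_old = 0.63^(1/0.206) = 0.63^4.854
ln(A_new/A_old) = ln 0.63 / 0.206 = -0.4620 / 0.206 = -2.2429
A_new/A_old = e^-2.2429 ≈ 0.1062

10.6%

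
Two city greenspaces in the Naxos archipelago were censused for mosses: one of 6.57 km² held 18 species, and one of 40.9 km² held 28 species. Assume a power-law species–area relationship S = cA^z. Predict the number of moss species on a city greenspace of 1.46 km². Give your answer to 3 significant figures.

12.5

z = ln(28/18) / ln(40.9/6.57) = 0.4418 / 1.8286 = 0.2416
c = 18 / 6.57^0.2416 = 18 / 1.576 = 11.42
S₃ = 11.42 × 1.46^0.2416 = 11.42 × 1.096 ≈ 12.52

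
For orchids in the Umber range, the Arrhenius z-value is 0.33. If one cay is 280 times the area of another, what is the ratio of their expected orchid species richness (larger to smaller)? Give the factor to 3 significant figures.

6.42

S₂/S₁ = (A₂/A₁)^z = 280^0.33
ln(S₂/S₁) = 0.33 × ln 280 = 0.33 × 5.6348 = 1.8595
S₂/S₁ = e^1.8595 ≈ 6.42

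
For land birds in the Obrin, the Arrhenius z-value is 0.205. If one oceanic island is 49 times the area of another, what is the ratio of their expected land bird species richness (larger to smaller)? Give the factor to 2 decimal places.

2.22

S₂/S₁ = (A₂/A₁)^z = 49^0.205
ln(S₂/S₁) = 0.205 × ln 49 = 0.205 × 3.8918 = 0.7978
S₂/S₁ = e^0.7978 ≈ 2.221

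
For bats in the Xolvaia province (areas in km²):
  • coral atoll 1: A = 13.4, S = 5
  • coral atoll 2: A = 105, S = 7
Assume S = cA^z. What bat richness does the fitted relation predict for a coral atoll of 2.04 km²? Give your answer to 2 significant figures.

z = ln(7/5) / ln(105/13.4) = 0.3365 / 2.0587 = 0.1634
c = 5 / 13.4^0.1634 = 5 / 1.528 = 3.272
S₃ = 3.272 × 2.04^0.1634 = 3.272 × 1.124 ≈ 3.676

3.7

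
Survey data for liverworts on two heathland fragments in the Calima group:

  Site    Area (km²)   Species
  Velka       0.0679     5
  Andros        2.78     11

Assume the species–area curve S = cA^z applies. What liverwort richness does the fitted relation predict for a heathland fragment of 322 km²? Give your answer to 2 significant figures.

30

z = ln(11/5) / ln(2.78/0.0679) = 0.7885 / 3.7122 = 0.2124
c = 5 / 0.0679^0.2124 = 5 / 0.5648 = 8.853
S₃ = 8.853 × 322^0.2124 = 8.853 × 3.409 ≈ 30.18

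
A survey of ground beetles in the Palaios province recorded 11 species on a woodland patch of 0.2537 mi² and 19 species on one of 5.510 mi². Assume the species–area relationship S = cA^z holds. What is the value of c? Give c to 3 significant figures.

z = ln(S₂/S₁) / ln(A₂/A₁) = ln(19/11) / ln(5.51/0.2537) = 0.5465 / 3.0782 = 0.1776
c = S₁ / A₁^z = 11 / 0.2537^0.1776 = 11 / 0.7839 = 14.03

14.0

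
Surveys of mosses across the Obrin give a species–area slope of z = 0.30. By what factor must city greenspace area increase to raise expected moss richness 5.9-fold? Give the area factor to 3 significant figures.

(A₂/A₁)^0.3 = 5.9, so A₂/A₁ = 5.9^(1/0.3) = 5.9^3.333
ln(A₂/A₁) = ln 5.9 / 0.3 = 1.7750 / 0.3 = 5.9165
A₂/A₁ = e^5.9165 ≈ 371.1

371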